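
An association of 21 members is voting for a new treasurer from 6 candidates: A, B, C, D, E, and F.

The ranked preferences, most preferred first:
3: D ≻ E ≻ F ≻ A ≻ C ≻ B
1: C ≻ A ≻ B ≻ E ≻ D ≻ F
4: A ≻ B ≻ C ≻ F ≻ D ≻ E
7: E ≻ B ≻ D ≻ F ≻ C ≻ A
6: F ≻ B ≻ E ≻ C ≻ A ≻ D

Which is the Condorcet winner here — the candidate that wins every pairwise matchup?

B

B vs A: 13–8
B vs C: 17–4
B vs D: 18–3
B vs E: 11–10
B vs F: 12–9
B beats every other candidate.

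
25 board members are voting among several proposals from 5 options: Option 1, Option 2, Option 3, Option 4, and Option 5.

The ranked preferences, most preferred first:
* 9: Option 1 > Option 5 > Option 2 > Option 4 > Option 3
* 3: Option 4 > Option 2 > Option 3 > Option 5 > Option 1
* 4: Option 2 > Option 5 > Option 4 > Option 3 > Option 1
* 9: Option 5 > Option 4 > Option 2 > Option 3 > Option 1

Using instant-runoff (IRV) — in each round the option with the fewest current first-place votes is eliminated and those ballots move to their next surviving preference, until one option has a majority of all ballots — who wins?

Round 1: Option 1 9, Option 2 4, Option 3 0, Option 4 3, Option 5 9. Option 3 eliminated.
Round 2: Option 1 9, Option 2 4, Option 4 3, Option 5 9. Option 4 eliminated.
Round 3: Option 1 9, Option 2 7, Option 5 9. Option 2 eliminated.
Round 4: Option 1 9, Option 5 16. Option 5 has a majority (≥13).

Option 5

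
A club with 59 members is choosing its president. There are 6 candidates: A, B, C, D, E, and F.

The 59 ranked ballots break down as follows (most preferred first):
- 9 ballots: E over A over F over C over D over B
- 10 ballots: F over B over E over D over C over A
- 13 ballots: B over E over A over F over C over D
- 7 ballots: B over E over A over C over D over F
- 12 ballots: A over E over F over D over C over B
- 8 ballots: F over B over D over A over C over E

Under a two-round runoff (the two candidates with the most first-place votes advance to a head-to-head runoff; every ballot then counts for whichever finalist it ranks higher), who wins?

Round 1 first-place votes: A 12, B 20, C 0, D 0, E 9, F 18. B and F advance.
Runoff: B is ranked above F on 20 ballots, F above B on 39.

F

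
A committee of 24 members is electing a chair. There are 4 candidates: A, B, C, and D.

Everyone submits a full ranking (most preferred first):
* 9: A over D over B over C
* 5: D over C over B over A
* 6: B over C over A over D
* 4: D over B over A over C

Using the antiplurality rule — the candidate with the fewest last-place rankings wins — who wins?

Last-place votes: A 5, B 0, C 13, D 6.

B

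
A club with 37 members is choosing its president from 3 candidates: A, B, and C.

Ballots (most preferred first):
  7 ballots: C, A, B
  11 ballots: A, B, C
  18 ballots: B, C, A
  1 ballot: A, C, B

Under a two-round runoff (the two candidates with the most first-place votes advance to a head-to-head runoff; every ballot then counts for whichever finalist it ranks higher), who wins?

A

Round 1 first-place votes: A 12, B 18, C 7. B and A advance.
Runoff: B is ranked above A on 18 ballots, A above B on 19.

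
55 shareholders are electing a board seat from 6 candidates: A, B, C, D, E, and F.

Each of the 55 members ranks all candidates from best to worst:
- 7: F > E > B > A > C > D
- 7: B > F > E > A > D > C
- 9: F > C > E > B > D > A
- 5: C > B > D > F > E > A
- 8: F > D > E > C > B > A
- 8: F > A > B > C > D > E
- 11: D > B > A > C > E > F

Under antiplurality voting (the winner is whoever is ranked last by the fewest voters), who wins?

Last-place votes: A 22, B 0, C 7, D 7, E 8, F 11.

B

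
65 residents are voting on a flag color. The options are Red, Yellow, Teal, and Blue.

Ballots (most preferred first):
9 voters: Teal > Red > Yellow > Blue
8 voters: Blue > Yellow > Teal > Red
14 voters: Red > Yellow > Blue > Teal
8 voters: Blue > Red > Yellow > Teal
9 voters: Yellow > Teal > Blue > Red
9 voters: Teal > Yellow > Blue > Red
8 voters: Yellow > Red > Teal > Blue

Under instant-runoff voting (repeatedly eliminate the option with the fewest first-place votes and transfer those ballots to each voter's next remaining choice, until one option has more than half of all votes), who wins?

Round 1: Red 14, Yellow 17, Teal 18, Blue 16. Red eliminated.
Round 2: Yellow 31, Teal 18, Blue 16. Blue eliminated.
Round 3: Yellow 47, Teal 18. Yellow has a majority (≥33).

Yellow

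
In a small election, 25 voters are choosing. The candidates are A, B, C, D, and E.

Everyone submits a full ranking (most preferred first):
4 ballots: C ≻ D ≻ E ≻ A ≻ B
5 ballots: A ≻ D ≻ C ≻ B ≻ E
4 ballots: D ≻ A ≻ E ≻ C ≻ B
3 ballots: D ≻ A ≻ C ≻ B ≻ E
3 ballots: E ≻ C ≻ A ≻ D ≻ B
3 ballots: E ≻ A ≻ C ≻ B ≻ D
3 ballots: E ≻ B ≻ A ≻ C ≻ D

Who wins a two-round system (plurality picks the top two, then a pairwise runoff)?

D

Round 1 first-place votes: A 5, B 0, C 4, D 7, E 9. E and D advance.
Runoff: E is ranked above D on 9 ballots, D above E on 16.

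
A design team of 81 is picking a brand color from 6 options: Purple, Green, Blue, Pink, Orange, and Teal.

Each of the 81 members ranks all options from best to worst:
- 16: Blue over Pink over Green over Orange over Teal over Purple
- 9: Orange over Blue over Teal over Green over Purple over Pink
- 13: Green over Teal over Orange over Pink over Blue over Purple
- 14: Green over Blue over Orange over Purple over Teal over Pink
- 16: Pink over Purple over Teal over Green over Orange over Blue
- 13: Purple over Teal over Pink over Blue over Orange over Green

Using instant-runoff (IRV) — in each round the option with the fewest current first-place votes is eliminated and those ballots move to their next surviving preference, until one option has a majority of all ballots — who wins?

Pink

Round 1: Purple 13, Green 27, Blue 16, Pink 16, Orange 9, Teal 0. Teal eliminated.
Round 2: Purple 13, Green 27, Blue 16, Pink 16, Orange 9. Orange eliminated.
Round 3: Purple 13, Green 27, Blue 25, Pink 16. Purple eliminated.
Round 4: Green 27, Blue 25, Pink 29. Blue eliminated.
Round 5: Green 36, Pink 45. Pink has a majority (≥41).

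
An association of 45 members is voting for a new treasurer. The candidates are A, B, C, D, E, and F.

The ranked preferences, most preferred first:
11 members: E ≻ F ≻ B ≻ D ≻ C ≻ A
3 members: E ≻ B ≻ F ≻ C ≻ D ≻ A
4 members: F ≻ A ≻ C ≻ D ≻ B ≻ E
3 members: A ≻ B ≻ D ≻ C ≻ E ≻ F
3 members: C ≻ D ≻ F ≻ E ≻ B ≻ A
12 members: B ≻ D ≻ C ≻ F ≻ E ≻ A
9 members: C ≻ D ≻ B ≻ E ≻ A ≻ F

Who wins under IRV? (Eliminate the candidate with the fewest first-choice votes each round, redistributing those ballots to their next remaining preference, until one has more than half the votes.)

Round 1: A 3, B 12, C 12, D 0, E 14, F 4. D eliminated.
Round 2: A 3, B 12, C 12, E 14, F 4. A eliminated.
Round 3: B 15, C 12, E 14, F 4. F eliminated.
Round 4: B 15, C 16, E 14. E eliminated.
Round 5: B 29, C 16. B has a majority (≥23).

B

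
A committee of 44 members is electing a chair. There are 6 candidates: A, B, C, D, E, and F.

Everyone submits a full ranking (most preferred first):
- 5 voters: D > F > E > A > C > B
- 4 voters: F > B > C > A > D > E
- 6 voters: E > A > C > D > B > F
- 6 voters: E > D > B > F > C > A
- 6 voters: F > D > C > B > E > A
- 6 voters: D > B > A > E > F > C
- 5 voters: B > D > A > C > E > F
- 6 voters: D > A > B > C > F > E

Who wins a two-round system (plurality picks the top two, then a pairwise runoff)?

D

Round 1 first-place votes: A 0, B 5, C 0, D 17, E 12, F 10. D and E advance.
Runoff: D is ranked above E on 32 ballots, E above D on 12.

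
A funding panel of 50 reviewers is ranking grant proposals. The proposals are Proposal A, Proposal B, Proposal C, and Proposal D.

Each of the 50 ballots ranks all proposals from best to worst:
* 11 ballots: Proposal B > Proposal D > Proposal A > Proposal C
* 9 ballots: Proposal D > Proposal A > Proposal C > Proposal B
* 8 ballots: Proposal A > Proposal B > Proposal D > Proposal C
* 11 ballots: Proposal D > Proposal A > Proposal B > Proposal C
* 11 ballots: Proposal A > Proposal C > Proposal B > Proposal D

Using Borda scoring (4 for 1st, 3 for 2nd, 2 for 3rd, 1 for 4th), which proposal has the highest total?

Proposal A: 11×2 + 9×3 + 8×4 + 11×3 + 11×4 = 158
Proposal B: 11×4 + 9×1 + 8×3 + 11×2 + 11×2 = 121
Proposal C: 11×1 + 9×2 + 8×1 + 11×1 + 11×3 = 81
Proposal D: 11×3 + 9×4 + 8×2 + 11×4 + 11×1 = 140

Proposal A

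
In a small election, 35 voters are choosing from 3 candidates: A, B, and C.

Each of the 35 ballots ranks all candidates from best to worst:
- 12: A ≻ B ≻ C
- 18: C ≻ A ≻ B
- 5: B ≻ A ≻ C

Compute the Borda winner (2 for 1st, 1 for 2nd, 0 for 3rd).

A: 12×2 + 18×1 + 5×1 = 47
B: 12×1 + 18×0 + 5×2 = 22
C: 12×0 + 18×2 + 5×0 = 36

A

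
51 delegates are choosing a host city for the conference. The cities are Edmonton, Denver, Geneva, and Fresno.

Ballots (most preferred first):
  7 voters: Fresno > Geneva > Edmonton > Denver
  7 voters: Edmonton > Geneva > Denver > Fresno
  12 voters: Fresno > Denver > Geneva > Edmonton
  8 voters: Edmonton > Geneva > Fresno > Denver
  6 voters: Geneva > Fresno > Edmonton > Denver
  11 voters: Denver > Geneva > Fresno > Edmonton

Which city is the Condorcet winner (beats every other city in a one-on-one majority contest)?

Geneva vs Edmonton: 36–15
Geneva vs Denver: 28–23
Geneva vs Fresno: 32–19
Geneva beats every other city.

Geneva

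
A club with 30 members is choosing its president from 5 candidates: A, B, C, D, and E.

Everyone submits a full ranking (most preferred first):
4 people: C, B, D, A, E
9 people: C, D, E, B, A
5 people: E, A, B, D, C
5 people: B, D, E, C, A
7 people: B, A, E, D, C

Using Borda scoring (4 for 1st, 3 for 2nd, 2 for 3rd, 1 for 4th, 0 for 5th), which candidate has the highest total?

A: 4×1 + 9×0 + 5×3 + 5×0 + 7×3 = 40
B: 4×3 + 9×1 + 5×2 + 5×4 + 7×4 = 79
C: 4×4 + 9×4 + 5×0 + 5×1 + 7×0 = 57
D: 4×2 + 9×3 + 5×1 + 5×3 + 7×1 = 62
E: 4×0 + 9×2 + 5×4 + 5×2 + 7×2 = 62

B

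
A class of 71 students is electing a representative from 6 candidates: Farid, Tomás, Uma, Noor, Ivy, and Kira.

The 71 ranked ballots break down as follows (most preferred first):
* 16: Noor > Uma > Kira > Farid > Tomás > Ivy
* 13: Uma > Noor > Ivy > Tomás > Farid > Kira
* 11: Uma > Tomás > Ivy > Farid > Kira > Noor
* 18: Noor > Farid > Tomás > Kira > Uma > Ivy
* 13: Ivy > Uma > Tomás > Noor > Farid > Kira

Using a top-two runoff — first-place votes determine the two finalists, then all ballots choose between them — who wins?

Uma

Round 1 first-place votes: Farid 0, Tomás 0, Uma 24, Noor 34, Ivy 13, Kira 0. Noor and Uma advance.
Runoff: Noor is ranked above Uma on 34 ballots, Uma above Noor on 37.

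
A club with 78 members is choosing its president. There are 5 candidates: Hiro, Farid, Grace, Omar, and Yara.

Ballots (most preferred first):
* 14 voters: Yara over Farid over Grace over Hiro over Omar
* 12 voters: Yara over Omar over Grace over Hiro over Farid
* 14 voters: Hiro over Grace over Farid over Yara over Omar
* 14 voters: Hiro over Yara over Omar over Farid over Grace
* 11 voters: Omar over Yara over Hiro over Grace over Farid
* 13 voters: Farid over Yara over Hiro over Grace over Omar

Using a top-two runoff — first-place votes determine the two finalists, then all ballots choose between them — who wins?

Yara

Round 1 first-place votes: Hiro 28, Farid 13, Grace 0, Omar 11, Yara 26. Hiro and Yara advance.
Runoff: Hiro is ranked above Yara on 28 ballots, Yara above Hiro on 50.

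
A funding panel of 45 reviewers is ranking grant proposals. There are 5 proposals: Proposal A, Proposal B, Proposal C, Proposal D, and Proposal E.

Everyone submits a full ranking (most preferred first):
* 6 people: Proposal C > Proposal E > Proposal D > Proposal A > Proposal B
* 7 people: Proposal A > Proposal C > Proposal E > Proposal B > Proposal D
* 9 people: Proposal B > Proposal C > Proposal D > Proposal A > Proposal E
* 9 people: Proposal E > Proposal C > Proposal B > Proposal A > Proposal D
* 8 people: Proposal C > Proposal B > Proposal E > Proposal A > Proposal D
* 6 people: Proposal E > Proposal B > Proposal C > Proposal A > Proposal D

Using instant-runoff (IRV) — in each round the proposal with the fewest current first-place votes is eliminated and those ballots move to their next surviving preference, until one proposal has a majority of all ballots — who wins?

Proposal C

Round 1: Proposal A 7, Proposal B 9, Proposal C 14, Proposal D 0, Proposal E 15. Proposal D eliminated.
Round 2: Proposal A 7, Proposal B 9, Proposal C 14, Proposal E 15. Proposal A eliminated.
Round 3: Proposal B 9, Proposal C 21, Proposal E 15. Proposal B eliminated.
Round 4: Proposal C 30, Proposal E 15. Proposal C has a majority (≥23).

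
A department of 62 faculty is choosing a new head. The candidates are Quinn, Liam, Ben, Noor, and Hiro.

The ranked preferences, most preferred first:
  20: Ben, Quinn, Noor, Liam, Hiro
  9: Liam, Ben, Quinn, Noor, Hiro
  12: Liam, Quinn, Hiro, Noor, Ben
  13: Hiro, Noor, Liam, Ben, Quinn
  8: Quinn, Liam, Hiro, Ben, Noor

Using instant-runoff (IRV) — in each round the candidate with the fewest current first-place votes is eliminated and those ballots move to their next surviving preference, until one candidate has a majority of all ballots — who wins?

Liam

Round 1: Quinn 8, Liam 21, Ben 20, Noor 0, Hiro 13. Noor eliminated.
Round 2: Quinn 8, Liam 21, Ben 20, Hiro 13. Quinn eliminated.
Round 3: Liam 29, Ben 20, Hiro 13. Hiro eliminated.
Round 4: Liam 42, Ben 20. Liam has a majority (≥32).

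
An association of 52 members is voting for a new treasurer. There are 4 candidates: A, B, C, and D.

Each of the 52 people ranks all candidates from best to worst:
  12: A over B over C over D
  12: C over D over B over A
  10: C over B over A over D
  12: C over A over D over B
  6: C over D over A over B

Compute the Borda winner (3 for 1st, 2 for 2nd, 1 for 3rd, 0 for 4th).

A: 12×3 + 12×0 + 10×1 + 12×2 + 6×1 = 76
B: 12×2 + 12×1 + 10×2 + 12×0 + 6×0 = 56
C: 12×1 + 12×3 + 10×3 + 12×3 + 6×3 = 132
D: 12×0 + 12×2 + 10×0 + 12×1 + 6×2 = 48

C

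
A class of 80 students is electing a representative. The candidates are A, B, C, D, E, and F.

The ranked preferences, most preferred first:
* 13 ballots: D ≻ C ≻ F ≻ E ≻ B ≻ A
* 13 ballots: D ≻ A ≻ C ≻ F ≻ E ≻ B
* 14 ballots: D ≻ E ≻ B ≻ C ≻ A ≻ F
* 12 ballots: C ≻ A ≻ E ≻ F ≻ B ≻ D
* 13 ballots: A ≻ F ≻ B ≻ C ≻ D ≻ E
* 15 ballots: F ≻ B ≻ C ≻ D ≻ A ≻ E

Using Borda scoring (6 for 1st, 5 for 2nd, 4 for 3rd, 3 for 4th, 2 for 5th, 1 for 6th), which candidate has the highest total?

C

A: 13×1 + 13×5 + 14×2 + 12×5 + 13×6 + 15×2 = 274
B: 13×2 + 13×1 + 14×4 + 12×2 + 13×4 + 15×5 = 246
C: 13×5 + 13×4 + 14×3 + 12×6 + 13×3 + 15×4 = 330
D: 13×6 + 13×6 + 14×6 + 12×1 + 13×2 + 15×3 = 323
E: 13×3 + 13×2 + 14×5 + 12×4 + 13×1 + 15×1 = 211
F: 13×4 + 13×3 + 14×1 + 12×3 + 13×5 + 15×6 = 296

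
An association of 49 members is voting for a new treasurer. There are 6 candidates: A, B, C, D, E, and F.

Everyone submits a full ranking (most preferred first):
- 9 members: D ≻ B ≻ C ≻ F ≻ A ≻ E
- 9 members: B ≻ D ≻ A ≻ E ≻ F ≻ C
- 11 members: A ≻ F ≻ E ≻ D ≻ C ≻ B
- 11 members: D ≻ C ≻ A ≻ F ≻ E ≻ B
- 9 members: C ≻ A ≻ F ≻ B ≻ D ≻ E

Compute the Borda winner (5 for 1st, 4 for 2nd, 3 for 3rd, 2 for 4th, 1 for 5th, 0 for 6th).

A: 9×1 + 9×3 + 11×5 + 11×3 + 9×4 = 160
B: 9×4 + 9×5 + 11×0 + 11×0 + 9×2 = 99
C: 9×3 + 9×0 + 11×1 + 11×4 + 9×5 = 127
D: 9×5 + 9×4 + 11×2 + 11×5 + 9×1 = 167
E: 9×0 + 9×2 + 11×3 + 11×1 + 9×0 = 62
F: 9×2 + 9×1 + 11×4 + 11×2 + 9×3 = 120

D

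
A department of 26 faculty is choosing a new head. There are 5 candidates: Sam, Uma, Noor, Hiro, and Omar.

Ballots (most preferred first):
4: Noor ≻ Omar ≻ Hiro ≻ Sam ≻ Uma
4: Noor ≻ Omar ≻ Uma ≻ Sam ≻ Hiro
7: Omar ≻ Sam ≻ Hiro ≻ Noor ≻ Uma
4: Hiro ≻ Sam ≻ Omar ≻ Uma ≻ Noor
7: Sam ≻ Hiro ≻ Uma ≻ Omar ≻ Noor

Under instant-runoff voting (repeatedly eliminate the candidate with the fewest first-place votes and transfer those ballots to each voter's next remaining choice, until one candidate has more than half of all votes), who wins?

Round 1: Sam 7, Uma 0, Noor 8, Hiro 4, Omar 7. Uma eliminated.
Round 2: Sam 7, Noor 8, Hiro 4, Omar 7. Hiro eliminated.
Round 3: Sam 11, Noor 8, Omar 7. Omar eliminated.
Round 4: Sam 18, Noor 8. Sam has a majority (≥14).

Sam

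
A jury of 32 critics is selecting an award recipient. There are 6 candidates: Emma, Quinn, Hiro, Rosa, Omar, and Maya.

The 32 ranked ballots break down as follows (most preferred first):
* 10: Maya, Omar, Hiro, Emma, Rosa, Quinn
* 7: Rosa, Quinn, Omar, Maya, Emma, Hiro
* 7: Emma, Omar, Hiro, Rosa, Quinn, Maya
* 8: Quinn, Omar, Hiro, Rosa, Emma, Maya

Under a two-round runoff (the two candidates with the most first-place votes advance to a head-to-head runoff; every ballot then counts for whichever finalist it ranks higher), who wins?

Quinn

Round 1 first-place votes: Emma 7, Quinn 8, Hiro 0, Rosa 7, Omar 0, Maya 10. Maya and Quinn advance.
Runoff: Maya is ranked above Quinn on 10 ballots, Quinn above Maya on 22.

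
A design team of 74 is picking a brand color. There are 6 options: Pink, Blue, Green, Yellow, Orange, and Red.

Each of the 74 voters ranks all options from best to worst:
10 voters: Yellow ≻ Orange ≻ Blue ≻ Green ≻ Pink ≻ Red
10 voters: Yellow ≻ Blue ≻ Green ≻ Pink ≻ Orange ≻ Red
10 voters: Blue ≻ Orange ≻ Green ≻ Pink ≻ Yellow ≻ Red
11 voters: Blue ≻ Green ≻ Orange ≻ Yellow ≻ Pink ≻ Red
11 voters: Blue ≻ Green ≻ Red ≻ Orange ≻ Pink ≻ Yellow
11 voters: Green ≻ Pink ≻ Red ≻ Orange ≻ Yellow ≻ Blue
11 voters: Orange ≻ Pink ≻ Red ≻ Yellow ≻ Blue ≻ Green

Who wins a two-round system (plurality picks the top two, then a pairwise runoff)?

Yellow

Round 1 first-place votes: Pink 0, Blue 32, Green 11, Yellow 20, Orange 11, Red 0. Blue and Yellow advance.
Runoff: Blue is ranked above Yellow on 32 ballots, Yellow above Blue on 42.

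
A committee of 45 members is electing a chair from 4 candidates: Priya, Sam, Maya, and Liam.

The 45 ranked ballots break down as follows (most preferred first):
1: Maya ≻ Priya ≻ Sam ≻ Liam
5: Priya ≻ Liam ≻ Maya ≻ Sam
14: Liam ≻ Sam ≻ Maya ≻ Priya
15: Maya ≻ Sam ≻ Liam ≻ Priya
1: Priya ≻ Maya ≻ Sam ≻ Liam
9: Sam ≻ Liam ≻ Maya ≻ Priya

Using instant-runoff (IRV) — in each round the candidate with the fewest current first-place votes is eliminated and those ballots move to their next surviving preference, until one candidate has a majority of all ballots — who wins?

Liam

Round 1: Priya 6, Sam 9, Maya 16, Liam 14. Priya eliminated.
Round 2: Sam 9, Maya 17, Liam 19. Sam eliminated.
Round 3: Maya 17, Liam 28. Liam has a majority (≥23).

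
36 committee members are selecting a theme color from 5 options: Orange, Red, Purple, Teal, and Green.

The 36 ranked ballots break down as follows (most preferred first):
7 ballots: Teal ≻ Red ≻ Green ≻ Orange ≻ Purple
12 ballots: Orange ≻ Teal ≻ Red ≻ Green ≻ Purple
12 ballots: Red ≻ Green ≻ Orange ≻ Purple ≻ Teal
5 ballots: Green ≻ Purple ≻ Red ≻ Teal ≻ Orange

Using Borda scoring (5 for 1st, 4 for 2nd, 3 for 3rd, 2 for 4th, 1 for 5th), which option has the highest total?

Red

Orange: 7×2 + 12×5 + 12×3 + 5×1 = 115
Red: 7×4 + 12×3 + 12×5 + 5×3 = 139
Purple: 7×1 + 12×1 + 12×2 + 5×4 = 63
Teal: 7×5 + 12×4 + 12×1 + 5×2 = 105
Green: 7×3 + 12×2 + 12×4 + 5×5 = 118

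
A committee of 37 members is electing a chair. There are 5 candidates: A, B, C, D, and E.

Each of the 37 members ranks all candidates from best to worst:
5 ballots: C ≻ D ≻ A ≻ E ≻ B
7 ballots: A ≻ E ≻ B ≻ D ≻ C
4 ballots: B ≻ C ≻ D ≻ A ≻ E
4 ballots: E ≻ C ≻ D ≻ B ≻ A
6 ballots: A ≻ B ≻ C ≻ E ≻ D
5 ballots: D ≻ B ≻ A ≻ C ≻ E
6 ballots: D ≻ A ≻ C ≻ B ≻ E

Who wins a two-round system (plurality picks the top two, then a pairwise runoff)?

Round 1 first-place votes: A 13, B 4, C 5, D 11, E 4. A and D advance.
Runoff: A is ranked above D on 13 ballots, D above A on 24.

D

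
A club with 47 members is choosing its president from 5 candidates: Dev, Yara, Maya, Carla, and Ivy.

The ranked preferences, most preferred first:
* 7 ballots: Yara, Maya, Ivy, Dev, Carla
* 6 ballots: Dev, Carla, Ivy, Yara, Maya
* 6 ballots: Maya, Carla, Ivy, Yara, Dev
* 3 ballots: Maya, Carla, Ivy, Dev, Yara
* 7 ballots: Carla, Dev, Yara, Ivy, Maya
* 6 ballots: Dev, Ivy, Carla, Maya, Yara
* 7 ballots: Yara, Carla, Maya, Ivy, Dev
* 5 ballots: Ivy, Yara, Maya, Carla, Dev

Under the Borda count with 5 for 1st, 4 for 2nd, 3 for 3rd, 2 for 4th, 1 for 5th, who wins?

Dev: 7×2 + 6×5 + 6×1 + 3×2 + 7×4 + 6×5 + 7×1 + 5×1 = 126
Yara: 7×5 + 6×2 + 6×2 + 3×1 + 7×3 + 6×1 + 7×5 + 5×4 = 144
Maya: 7×4 + 6×1 + 6×5 + 3×5 + 7×1 + 6×2 + 7×3 + 5×3 = 134
Carla: 7×1 + 6×4 + 6×4 + 3×4 + 7×5 + 6×3 + 7×4 + 5×2 = 158
Ivy: 7×3 + 6×3 + 6×3 + 3×3 + 7×2 + 6×4 + 7×2 + 5×5 = 143

Carla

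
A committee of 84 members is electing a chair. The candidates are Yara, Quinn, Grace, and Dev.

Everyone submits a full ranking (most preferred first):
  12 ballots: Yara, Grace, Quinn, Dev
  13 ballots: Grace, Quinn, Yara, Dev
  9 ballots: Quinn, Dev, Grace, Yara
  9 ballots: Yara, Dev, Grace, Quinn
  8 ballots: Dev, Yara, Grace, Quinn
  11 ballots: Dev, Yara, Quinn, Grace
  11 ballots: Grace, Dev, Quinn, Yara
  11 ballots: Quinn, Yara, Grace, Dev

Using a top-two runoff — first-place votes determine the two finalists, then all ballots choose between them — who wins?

Round 1 first-place votes: Yara 21, Quinn 20, Grace 24, Dev 19. Grace and Yara advance.
Runoff: Grace is ranked above Yara on 33 ballots, Yara above Grace on 51.

Yara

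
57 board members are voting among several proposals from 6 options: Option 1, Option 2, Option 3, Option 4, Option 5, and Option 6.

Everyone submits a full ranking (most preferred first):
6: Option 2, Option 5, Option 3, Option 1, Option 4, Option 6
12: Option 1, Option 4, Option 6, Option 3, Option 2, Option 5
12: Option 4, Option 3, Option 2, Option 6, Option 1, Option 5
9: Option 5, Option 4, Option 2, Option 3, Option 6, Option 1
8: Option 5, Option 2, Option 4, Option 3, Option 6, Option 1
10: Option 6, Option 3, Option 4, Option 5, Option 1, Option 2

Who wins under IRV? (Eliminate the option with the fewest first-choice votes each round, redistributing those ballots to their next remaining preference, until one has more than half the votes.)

Option 4

Round 1: Option 1 12, Option 2 6, Option 3 0, Option 4 12, Option 5 17, Option 6 10. Option 3 eliminated.
Round 2: Option 1 12, Option 2 6, Option 4 12, Option 5 17, Option 6 10. Option 2 eliminated.
Round 3: Option 1 12, Option 4 12, Option 5 23, Option 6 10. Option 6 eliminated.
Round 4: Option 1 12, Option 4 22, Option 5 23. Option 1 eliminated.
Round 5: Option 4 34, Option 5 23. Option 4 has a majority (≥29).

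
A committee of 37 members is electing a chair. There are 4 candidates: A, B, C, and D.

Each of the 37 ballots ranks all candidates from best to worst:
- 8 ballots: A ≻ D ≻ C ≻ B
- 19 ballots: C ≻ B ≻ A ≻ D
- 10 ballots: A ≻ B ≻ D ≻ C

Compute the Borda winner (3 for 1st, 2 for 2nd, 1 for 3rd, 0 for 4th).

A

A: 8×3 + 19×1 + 10×3 = 73
B: 8×0 + 19×2 + 10×2 = 58
C: 8×1 + 19×3 + 10×0 = 65
D: 8×2 + 19×0 + 10×1 = 26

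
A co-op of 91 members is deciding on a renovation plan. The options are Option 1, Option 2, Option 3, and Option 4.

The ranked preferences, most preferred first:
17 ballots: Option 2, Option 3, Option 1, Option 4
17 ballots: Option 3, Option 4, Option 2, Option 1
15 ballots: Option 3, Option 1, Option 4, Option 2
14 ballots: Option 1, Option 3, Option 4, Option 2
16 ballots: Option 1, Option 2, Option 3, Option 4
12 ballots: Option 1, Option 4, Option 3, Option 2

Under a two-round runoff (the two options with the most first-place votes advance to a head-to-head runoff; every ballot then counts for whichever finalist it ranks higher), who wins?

Round 1 first-place votes: Option 1 42, Option 2 17, Option 3 32, Option 4 0. Option 1 and Option 3 advance.
Runoff: Option 1 is ranked above Option 3 on 42 ballots, Option 3 above Option 1 on 49.

Option 3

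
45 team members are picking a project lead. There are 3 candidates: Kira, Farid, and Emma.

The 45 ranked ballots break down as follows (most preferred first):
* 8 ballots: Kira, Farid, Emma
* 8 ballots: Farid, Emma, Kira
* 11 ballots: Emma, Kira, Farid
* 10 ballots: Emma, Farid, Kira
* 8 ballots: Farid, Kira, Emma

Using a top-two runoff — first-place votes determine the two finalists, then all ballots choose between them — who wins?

Round 1 first-place votes: Kira 8, Farid 16, Emma 21. Emma and Farid advance.
Runoff: Emma is ranked above Farid on 21 ballots, Farid above Emma on 24.

Farid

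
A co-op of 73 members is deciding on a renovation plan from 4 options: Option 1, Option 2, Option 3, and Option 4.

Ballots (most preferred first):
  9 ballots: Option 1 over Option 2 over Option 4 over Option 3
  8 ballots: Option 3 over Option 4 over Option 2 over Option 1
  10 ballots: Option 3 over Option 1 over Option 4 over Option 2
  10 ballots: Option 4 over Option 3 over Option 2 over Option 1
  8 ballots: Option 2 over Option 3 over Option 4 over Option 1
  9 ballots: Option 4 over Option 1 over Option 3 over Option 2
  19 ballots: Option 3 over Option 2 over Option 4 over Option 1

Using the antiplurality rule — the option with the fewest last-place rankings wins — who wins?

Option 4

Last-place votes: Option 1 45, Option 2 19, Option 3 9, Option 4 0.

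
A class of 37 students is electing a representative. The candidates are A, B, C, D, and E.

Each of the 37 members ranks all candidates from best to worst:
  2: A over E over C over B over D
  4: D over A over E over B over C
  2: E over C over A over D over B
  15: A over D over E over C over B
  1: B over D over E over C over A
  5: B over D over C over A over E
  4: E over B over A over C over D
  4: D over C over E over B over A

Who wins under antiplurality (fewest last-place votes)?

Last-place votes: A 5, B 17, C 4, D 6, E 5.

C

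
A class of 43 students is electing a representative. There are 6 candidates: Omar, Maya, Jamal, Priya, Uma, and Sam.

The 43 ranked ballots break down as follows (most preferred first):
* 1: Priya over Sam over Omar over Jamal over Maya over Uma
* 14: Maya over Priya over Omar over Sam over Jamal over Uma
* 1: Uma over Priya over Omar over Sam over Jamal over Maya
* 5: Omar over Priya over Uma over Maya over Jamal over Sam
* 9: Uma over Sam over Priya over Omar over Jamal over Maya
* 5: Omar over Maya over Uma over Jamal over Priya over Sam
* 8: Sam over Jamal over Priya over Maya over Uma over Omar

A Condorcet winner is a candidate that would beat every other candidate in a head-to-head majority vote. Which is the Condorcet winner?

Priya vs Omar: 33–10
Priya vs Maya: 24–19
Priya vs Jamal: 30–13
Priya vs Uma: 28–15
Priya vs Sam: 26–17
Priya beats every other candidate.

Priya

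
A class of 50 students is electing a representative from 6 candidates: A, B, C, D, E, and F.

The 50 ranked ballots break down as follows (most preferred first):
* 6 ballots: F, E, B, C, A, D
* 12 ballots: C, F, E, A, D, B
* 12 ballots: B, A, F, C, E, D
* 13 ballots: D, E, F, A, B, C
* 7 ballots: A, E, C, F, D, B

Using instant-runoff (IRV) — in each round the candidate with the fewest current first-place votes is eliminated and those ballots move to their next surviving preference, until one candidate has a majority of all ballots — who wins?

Round 1: A 7, B 12, C 12, D 13, E 0, F 6. E eliminated.
Round 2: A 7, B 12, C 12, D 13, F 6. F eliminated.
Round 3: A 7, B 18, C 12, D 13. A eliminated.
Round 4: B 18, C 19, D 13. D eliminated.
Round 5: B 31, C 19. B has a majority (≥26).

B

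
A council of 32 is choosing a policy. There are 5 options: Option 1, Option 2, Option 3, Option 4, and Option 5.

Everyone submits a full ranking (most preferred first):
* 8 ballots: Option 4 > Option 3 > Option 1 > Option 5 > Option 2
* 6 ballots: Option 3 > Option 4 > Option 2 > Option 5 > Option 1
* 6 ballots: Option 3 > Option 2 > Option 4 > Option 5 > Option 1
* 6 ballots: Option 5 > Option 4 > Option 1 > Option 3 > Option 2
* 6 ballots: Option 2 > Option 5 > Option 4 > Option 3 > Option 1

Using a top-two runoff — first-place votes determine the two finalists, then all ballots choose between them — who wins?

Round 1 first-place votes: Option 1 0, Option 2 6, Option 3 12, Option 4 8, Option 5 6. Option 3 and Option 4 advance.
Runoff: Option 3 is ranked above Option 4 on 12 ballots, Option 4 above Option 3 on 20.

Option 4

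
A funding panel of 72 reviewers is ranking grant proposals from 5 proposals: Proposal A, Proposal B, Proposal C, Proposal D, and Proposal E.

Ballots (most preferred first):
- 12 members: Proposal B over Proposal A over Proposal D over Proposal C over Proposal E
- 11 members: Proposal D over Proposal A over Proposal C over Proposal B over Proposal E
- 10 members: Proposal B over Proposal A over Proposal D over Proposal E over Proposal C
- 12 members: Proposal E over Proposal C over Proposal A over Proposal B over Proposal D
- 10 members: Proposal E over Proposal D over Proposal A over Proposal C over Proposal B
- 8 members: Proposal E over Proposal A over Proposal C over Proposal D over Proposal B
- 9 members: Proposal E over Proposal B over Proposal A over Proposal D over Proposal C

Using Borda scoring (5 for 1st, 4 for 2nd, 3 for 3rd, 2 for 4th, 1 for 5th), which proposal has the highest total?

Proposal A

Proposal A: 12×4 + 11×4 + 10×4 + 12×3 + 10×3 + 8×4 + 9×3 = 257
Proposal B: 12×5 + 11×2 + 10×5 + 12×2 + 10×1 + 8×1 + 9×4 = 210
Proposal C: 12×2 + 11×3 + 10×1 + 12×4 + 10×2 + 8×3 + 9×1 = 168
Proposal D: 12×3 + 11×5 + 10×3 + 12×1 + 10×4 + 8×2 + 9×2 = 207
Proposal E: 12×1 + 11×1 + 10×2 + 12×5 + 10×5 + 8×5 + 9×5 = 238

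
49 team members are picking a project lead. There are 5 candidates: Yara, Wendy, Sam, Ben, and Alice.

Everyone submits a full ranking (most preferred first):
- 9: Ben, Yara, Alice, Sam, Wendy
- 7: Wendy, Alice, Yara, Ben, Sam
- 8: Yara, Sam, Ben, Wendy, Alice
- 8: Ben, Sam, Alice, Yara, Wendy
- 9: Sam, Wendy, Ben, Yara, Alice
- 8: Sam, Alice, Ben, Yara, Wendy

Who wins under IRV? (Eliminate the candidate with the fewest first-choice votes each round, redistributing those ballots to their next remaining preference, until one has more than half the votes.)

Round 1: Yara 8, Wendy 7, Sam 17, Ben 17, Alice 0. Alice eliminated.
Round 2: Yara 8, Wendy 7, Sam 17, Ben 17. Wendy eliminated.
Round 3: Yara 15, Sam 17, Ben 17. Yara eliminated.
Round 4: Sam 25, Ben 24. Sam has a majority (≥25).

Sam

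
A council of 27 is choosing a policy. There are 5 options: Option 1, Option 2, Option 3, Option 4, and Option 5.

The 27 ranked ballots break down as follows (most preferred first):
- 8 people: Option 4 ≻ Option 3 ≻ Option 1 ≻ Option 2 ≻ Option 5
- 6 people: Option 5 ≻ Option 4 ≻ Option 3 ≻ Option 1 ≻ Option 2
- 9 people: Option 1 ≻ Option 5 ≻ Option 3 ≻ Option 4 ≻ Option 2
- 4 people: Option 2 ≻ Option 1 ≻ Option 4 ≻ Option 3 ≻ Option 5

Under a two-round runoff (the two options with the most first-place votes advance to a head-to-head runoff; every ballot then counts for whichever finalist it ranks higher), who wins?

Option 4

Round 1 first-place votes: Option 1 9, Option 2 4, Option 3 0, Option 4 8, Option 5 6. Option 1 and Option 4 advance.
Runoff: Option 1 is ranked above Option 4 on 13 ballots, Option 4 above Option 1 on 14.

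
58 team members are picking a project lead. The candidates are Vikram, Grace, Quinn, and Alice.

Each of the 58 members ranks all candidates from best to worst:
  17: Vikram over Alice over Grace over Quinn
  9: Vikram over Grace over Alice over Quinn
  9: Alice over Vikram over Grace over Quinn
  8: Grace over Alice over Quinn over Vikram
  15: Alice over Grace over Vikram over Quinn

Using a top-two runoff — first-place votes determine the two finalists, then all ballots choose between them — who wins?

Round 1 first-place votes: Vikram 26, Grace 8, Quinn 0, Alice 24. Vikram and Alice advance.
Runoff: Vikram is ranked above Alice on 26 ballots, Alice above Vikram on 32.

Alice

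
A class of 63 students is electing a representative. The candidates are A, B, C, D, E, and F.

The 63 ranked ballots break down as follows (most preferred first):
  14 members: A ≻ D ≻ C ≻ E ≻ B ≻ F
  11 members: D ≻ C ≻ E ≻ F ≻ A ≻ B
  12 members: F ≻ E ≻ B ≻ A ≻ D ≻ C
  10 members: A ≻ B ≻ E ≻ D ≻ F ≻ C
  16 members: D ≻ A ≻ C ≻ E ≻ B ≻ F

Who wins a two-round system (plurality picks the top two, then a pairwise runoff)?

A

Round 1 first-place votes: A 24, B 0, C 0, D 27, E 0, F 12. D and A advance.
Runoff: D is ranked above A on 27 ballots, A above D on 36.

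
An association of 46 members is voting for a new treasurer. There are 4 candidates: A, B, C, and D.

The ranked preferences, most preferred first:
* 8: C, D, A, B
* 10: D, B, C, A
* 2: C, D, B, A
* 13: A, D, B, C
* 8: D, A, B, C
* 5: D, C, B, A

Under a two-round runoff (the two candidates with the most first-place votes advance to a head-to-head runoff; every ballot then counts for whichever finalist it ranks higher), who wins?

D

Round 1 first-place votes: A 13, B 0, C 10, D 23. D and A advance.
Runoff: D is ranked above A on 33 ballots, A above D on 13.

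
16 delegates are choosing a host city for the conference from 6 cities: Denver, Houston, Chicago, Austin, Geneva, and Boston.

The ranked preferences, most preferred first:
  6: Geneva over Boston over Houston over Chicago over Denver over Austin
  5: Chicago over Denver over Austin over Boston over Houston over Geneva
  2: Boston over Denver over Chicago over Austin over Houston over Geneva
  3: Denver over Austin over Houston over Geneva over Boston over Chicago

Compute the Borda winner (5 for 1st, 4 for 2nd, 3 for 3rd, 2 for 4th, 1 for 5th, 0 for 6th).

Denver

Denver: 6×1 + 5×4 + 2×4 + 3×5 = 49
Houston: 6×3 + 5×1 + 2×1 + 3×3 = 34
Chicago: 6×2 + 5×5 + 2×3 + 3×0 = 43
Austin: 6×0 + 5×3 + 2×2 + 3×4 = 31
Geneva: 6×5 + 5×0 + 2×0 + 3×2 = 36
Boston: 6×4 + 5×2 + 2×5 + 3×1 = 47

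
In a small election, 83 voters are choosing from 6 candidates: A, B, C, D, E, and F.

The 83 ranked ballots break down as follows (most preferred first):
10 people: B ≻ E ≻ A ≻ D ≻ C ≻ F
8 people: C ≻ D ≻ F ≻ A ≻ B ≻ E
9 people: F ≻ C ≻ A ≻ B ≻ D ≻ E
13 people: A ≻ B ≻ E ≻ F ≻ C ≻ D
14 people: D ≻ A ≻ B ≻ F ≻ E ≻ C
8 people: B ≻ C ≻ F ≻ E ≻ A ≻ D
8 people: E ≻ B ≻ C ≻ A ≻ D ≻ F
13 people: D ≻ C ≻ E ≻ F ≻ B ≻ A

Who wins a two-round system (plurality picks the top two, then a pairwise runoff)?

B

Round 1 first-place votes: A 13, B 18, C 8, D 27, E 8, F 9. D and B advance.
Runoff: D is ranked above B on 35 ballots, B above D on 48.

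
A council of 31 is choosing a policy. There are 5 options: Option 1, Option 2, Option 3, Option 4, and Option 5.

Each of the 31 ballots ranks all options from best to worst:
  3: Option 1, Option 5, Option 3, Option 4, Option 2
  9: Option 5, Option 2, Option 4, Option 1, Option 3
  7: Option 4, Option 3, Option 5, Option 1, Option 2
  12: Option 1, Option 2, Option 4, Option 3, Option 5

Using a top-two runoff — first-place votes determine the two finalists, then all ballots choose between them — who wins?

Option 5

Round 1 first-place votes: Option 1 15, Option 2 0, Option 3 0, Option 4 7, Option 5 9. Option 1 and Option 5 advance.
Runoff: Option 1 is ranked above Option 5 on 15 ballots, Option 5 above Option 1 on 16.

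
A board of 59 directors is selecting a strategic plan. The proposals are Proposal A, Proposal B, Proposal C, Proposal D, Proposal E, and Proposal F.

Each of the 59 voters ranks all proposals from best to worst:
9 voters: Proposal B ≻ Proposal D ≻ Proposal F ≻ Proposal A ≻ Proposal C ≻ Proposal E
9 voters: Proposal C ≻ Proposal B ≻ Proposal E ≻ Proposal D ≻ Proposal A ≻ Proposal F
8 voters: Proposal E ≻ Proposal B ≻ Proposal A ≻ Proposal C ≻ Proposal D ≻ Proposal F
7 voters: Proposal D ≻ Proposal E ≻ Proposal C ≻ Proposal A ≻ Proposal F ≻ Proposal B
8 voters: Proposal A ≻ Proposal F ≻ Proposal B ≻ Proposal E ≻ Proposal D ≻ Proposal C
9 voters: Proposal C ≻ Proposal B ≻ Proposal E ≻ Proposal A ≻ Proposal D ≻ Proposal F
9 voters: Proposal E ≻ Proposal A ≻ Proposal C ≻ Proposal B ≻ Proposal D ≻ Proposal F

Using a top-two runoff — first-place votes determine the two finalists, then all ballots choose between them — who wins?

Proposal E

Round 1 first-place votes: Proposal A 8, Proposal B 9, Proposal C 18, Proposal D 7, Proposal E 17, Proposal F 0. Proposal C and Proposal E advance.
Runoff: Proposal C is ranked above Proposal E on 27 ballots, Proposal E above Proposal C on 32.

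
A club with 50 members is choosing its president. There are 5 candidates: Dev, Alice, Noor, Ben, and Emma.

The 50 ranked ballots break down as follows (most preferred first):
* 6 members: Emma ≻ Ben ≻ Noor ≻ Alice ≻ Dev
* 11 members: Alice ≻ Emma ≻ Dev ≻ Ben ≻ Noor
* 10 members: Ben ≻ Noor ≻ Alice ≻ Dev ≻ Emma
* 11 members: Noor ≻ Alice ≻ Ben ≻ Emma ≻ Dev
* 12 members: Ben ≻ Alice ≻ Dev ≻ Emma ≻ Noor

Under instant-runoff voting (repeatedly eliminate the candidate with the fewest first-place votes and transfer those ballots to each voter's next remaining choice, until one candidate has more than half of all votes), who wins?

Round 1: Dev 0, Alice 11, Noor 11, Ben 22, Emma 6. Dev eliminated.
Round 2: Alice 11, Noor 11, Ben 22, Emma 6. Emma eliminated.
Round 3: Alice 11, Noor 11, Ben 28. Ben has a majority (≥26).

Ben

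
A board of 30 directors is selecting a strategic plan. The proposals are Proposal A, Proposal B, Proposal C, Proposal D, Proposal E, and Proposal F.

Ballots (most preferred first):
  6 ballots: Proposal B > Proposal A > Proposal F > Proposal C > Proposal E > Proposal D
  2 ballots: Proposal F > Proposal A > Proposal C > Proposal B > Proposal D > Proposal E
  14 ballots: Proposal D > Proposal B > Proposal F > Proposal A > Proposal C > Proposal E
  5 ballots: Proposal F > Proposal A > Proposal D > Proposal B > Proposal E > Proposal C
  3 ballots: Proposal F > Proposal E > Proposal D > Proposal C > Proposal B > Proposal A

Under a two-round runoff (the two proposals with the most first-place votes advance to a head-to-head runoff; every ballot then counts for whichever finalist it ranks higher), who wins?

Round 1 first-place votes: Proposal A 0, Proposal B 6, Proposal C 0, Proposal D 14, Proposal E 0, Proposal F 10. Proposal D and Proposal F advance.
Runoff: Proposal D is ranked above Proposal F on 14 ballots, Proposal F above Proposal D on 16.

Proposal F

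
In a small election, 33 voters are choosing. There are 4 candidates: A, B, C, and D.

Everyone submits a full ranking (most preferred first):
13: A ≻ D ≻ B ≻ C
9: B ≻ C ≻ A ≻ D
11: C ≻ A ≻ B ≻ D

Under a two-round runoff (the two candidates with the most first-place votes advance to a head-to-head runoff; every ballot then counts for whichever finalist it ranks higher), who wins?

C

Round 1 first-place votes: A 13, B 9, C 11, D 0. A and C advance.
Runoff: A is ranked above C on 13 ballots, C above A on 20.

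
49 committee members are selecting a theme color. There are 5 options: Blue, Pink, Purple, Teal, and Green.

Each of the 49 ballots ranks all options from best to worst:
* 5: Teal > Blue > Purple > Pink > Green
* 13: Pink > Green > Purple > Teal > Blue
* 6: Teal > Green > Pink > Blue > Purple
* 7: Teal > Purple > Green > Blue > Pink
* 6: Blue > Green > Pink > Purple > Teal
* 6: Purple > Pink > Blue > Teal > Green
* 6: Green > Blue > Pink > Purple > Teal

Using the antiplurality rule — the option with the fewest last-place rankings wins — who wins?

Purple

Last-place votes: Blue 13, Pink 7, Purple 6, Teal 12, Green 11.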